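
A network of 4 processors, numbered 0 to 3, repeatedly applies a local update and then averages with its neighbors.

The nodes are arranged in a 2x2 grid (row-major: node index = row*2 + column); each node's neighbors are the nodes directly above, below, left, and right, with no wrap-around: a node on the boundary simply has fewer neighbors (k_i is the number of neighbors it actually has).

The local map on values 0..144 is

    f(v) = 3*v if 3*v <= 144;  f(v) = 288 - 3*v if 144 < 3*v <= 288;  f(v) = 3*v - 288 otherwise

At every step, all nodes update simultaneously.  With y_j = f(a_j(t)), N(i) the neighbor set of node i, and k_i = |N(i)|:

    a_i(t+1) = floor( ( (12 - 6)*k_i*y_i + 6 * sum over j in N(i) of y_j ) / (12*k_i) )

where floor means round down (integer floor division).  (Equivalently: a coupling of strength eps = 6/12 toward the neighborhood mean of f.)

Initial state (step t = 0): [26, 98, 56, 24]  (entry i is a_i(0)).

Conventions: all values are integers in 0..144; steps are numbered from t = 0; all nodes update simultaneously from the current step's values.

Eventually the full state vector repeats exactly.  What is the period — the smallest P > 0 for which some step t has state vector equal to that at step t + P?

Simulating step by step:
t=0: [26, 98, 56, 24]
t=1: [70, 40, 97, 67]
t=2: [69, 101, 42, 74]
t=3: [75, 44, 99, 68]
t=4: [66, 102, 41, 77]
t=5: [80, 45, 98, 63]
t=6: [59, 104, 39, 84]
t=7: [90, 48, 95, 53]
t=8: [45, 108, 38, 101]
t=9: [105, 55, 94, 45]
t=10: [45, 102, 43, 99]
t=11: [104, 45, 100, 41]
t=12: [48, 104, 42, 98]
t=13: [109, 49, 100, 40]
t=14: [57, 110, 45, 98]
t=15: [102, 51, 98, 47]
t=16: [44, 107, 42, 105]
t=17: [105, 56, 102, 53]
t=18: [48, 99, 48, 99]
t=19: [110, 42, 110, 42]
t=20: [63, 105, 63, 105]
t=21: [81, 45, 81, 45]
t=22: [67, 112, 67, 112]
t=23: [77, 57, 77, 57]
t=24: [72, 102, 72, 102]
t=25: [58, 31, 58, 31]
t=26: [108, 98, 108, 98]
t=27: [28, 13, 28, 13]
t=28: [72, 50, 72, 50]
t=29: [88, 121, 88, 121]
t=30: [36, 62, 36, 62]
t=31: [106, 103, 106, 103]
t=32: [27, 23, 27, 23]
t=33: [78, 72, 78, 72]
t=34: [58, 67, 58, 67]
t=35: [107, 93, 107, 93]
t=36: [27, 15, 27, 15]
t=37: [72, 54, 72, 54]
t=38: [85, 112, 85, 112]
t=39: [36, 44, 36, 44]
t=40: [114, 126, 114, 126]
t=41: [63, 81, 63, 81]
t=42: [85, 58, 85, 58]
t=43: [53, 93, 53, 93]
t=44: [99, 39, 99, 39]
t=45: [36, 90, 36, 90]
t=46: [85, 40, 85, 40]
t=47: [54, 98, 54, 98]
t=48: [96, 36, 96, 36]
t=49: [27, 81, 27, 81]
t=50: [72, 54, 72, 54]

Answer: 13
Key observation: The state at step 37, [72, 54, 72, 54], reappears at step 50 — and no state repeats earlier — so the cycle the system enters has period 13.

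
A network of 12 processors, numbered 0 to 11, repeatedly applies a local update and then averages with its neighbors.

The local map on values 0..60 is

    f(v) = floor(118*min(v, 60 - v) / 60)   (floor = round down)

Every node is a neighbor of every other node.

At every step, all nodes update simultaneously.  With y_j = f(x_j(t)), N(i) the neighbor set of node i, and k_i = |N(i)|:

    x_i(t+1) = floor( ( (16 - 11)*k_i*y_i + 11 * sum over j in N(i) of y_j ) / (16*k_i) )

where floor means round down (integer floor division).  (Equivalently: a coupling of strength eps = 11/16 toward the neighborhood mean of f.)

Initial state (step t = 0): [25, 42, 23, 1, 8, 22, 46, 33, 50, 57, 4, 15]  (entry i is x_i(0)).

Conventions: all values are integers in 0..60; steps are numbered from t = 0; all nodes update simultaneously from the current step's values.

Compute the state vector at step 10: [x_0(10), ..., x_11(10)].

Simulating step by step:
t=0: [25, 42, 23, 1, 8, 22, 46, 33, 50, 57, 4, 15]
t=1: [32, 29, 31, 20, 24, 31, 27, 33, 25, 21, 22, 27]
t=2: [51, 52, 52, 47, 49, 52, 51, 51, 50, 48, 48, 51]
t=3: [18, 17, 17, 20, 19, 17, 18, 18, 18, 19, 19, 18]
t=4: [35, 34, 34, 36, 35, 34, 35, 35, 35, 35, 35, 35]
t=5: [49, 49, 49, 48, 49, 49, 49, 49, 49, 49, 49, 49]
t=6: [21, 21, 21, 21, 21, 21, 21, 21, 21, 21, 21, 21]
t=7: [41, 41, 41, 41, 41, 41, 41, 41, 41, 41, 41, 41]
t=8: [37, 37, 37, 37, 37, 37, 37, 37, 37, 37, 37, 37]
t=9: [45, 45, 45, 45, 45, 45, 45, 45, 45, 45, 45, 45]
t=10: [29, 29, 29, 29, 29, 29, 29, 29, 29, 29, 29, 29]

Answer: [29, 29, 29, 29, 29, 29, 29, 29, 29, 29, 29, 29]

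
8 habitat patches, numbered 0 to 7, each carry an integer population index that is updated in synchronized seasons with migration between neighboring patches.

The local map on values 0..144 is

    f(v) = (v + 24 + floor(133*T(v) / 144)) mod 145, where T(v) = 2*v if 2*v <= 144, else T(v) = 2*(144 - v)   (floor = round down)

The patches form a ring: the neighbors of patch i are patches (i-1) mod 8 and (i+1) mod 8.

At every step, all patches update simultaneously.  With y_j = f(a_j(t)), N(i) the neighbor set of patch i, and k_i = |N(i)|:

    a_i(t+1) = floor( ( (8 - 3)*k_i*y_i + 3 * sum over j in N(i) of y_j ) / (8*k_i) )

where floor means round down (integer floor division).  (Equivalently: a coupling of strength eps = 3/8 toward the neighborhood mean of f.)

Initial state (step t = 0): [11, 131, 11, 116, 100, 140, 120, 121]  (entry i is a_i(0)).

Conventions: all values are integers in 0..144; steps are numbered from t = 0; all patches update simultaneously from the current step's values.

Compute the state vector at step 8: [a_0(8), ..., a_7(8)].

Answer: [100, 100, 28, 15, 35, 62, 42, 33]

Derivation:
t=0: [11, 131, 11, 116, 100, 140, 120, 121]
t=1: [48, 41, 49, 50, 51, 35, 39, 44]
t=2: [36, 93, 41, 21, 42, 106, 108, 30]
t=3: [111, 91, 115, 104, 115, 71, 63, 101]
t=4: [54, 60, 52, 52, 55, 70, 62, 57]
t=5: [36, 41, 31, 28, 41, 65, 56, 41]
t=6: [131, 132, 115, 111, 118, 73, 62, 118]
t=7: [35, 35, 44, 48, 53, 70, 58, 44]
t=8: [100, 100, 28, 15, 35, 62, 42, 33]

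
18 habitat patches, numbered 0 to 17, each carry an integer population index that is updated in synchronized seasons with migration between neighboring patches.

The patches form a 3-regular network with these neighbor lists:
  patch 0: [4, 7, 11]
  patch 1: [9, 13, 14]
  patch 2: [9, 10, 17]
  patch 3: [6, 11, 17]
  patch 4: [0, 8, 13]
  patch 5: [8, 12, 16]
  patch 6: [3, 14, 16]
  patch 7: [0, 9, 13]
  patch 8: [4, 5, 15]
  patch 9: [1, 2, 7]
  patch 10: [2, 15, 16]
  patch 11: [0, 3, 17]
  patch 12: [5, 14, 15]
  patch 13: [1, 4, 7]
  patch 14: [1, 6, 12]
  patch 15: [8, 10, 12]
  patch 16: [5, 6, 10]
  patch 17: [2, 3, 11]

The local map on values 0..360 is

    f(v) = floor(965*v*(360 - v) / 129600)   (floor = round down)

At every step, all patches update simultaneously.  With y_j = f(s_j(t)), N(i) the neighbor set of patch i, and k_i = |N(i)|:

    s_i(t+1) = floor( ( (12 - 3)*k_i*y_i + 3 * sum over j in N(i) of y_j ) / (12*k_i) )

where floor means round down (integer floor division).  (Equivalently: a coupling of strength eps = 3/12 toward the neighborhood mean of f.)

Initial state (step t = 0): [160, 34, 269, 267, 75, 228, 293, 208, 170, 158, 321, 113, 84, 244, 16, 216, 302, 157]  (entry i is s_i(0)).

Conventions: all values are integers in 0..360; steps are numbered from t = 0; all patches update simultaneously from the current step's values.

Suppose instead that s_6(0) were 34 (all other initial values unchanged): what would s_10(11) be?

Answer: s_10(11) = 226
Key observation: This trace re-runs the system from the modified initial state.

Derivation:
t=0: [160, 34, 269, 267, 75, 228, 34, 208, 170, 158, 321, 113, 84, 244, 16, 216, 302, 157]
t=1: [228, 102, 183, 181, 176, 213, 91, 233, 231, 219, 115, 210, 170, 197, 58, 215, 130, 225]
t=2: [225, 196, 236, 234, 237, 231, 185, 222, 224, 226, 214, 233, 229, 233, 148, 229, 218, 229]
t=3: [224, 235, 219, 221, 218, 222, 237, 226, 224, 225, 229, 220, 223, 222, 233, 224, 230, 221]
t=4: [226, 219, 228, 227, 229, 227, 218, 225, 226, 225, 223, 228, 226, 227, 220, 225, 222, 228]
t=5: [224, 228, 224, 224, 223, 224, 229, 225, 224, 226, 226, 224, 225, 224, 228, 225, 227, 224]
t=6: [226, 224, 225, 225, 226, 225, 223, 225, 226, 225, 225, 226, 225, 225, 224, 225, 224, 226]
t=7: [225, 226, 225, 225, 225, 225, 226, 225, 225, 226, 226, 225, 226, 225, 226, 225, 226, 225]
t=8: [226, 225, 225, 225, 226, 225, 225, 225, 226, 225, 225, 226, 225, 225, 225, 225, 225, 226]
t=9: [225, 226, 225, 225, 225, 225, 226, 225, 225, 226, 226, 225, 226, 225, 226, 225, 226, 225]
t=10: [226, 225, 225, 225, 226, 225, 225, 225, 226, 225, 225, 226, 225, 225, 225, 225, 225, 226]
t=11: [225, 226, 225, 225, 225, 225, 226, 225, 225, 226, 226, 225, 226, 225, 226, 225, 226, 225]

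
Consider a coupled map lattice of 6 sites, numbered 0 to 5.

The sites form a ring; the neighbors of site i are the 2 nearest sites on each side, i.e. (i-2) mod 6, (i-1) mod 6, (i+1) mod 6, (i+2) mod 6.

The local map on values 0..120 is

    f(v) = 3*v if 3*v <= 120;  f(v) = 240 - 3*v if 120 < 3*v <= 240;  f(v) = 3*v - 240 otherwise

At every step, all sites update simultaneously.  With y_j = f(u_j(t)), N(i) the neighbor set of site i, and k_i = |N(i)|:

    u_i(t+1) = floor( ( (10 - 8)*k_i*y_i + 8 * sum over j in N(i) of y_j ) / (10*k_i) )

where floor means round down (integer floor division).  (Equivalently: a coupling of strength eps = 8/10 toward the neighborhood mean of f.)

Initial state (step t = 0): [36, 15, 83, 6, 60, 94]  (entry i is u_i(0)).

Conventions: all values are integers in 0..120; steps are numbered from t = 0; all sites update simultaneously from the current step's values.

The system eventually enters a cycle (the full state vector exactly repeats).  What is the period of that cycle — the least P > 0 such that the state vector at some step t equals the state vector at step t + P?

Answer: 4
Key observation: The state at step 8, [69, 69, 69, 69, 69, 69], reappears at step 12 — and no state repeats earlier — so the cycle the system enters has period 4.

Derivation:
t=0: [36, 15, 83, 6, 60, 94]
t=1: [52, 44, 48, 34, 47, 54]
t=2: [93, 93, 97, 96, 91, 94]
t=3: [40, 43, 42, 42, 42, 40]
t=4: [115, 115, 114, 114, 116, 115]
t=5: [105, 103, 104, 104, 104, 105]
t=6: [72, 72, 72, 72, 73, 72]
t=7: [23, 24, 23, 23, 23, 23]
t=8: [69, 69, 69, 69, 69, 69]
t=9: [33, 33, 33, 33, 33, 33]
t=10: [99, 99, 99, 99, 99, 99]
t=11: [57, 57, 57, 57, 57, 57]
t=12: [69, 69, 69, 69, 69, 69]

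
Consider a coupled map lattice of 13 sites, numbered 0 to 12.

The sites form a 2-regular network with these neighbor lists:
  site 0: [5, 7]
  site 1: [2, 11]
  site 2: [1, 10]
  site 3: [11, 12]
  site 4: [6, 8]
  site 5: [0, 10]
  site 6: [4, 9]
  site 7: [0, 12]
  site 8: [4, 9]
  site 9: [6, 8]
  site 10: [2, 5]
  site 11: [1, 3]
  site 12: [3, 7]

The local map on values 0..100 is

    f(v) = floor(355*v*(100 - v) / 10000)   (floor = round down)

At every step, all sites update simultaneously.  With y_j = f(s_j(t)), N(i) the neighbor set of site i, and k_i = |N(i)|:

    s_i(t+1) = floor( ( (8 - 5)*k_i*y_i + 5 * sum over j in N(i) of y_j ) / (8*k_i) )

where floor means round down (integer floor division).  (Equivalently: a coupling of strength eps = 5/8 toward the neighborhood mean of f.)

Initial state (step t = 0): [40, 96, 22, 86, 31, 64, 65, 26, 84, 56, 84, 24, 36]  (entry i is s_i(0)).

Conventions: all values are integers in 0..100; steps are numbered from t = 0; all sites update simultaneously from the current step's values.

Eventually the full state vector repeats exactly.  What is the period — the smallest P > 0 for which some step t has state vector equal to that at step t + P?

Simulating step by step:
t=0: [40, 96, 22, 86, 31, 64, 65, 26, 84, 56, 84, 24, 36]
t=1: [78, 43, 41, 61, 67, 71, 80, 77, 68, 72, 61, 41, 64]
t=2: [64, 85, 85, 83, 70, 72, 67, 67, 75, 68, 80, 85, 76]
t=3: [76, 45, 48, 52, 72, 69, 76, 74, 71, 73, 57, 46, 64]
t=4: [68, 87, 87, 85, 69, 75, 67, 70, 71, 68, 83, 87, 79]
t=5: [72, 40, 43, 47, 75, 64, 76, 69, 74, 76, 51, 41, 58]
t=6: [75, 85, 86, 86, 66, 80, 64, 77, 66, 65, 85, 85, 83]
t=7: [61, 44, 43, 45, 79, 55, 80, 59, 79, 80, 47, 44, 51]
t=8: [85, 87, 87, 87, 57, 86, 56, 85, 57, 56, 87, 87, 86]
t=9: [44, 40, 40, 40, 87, 42, 87, 44, 87, 87, 40, 40, 42]
t=10: [86, 85, 85, 85, 40, 86, 40, 86, 40, 40, 85, 85, 86]
t=11: [42, 45, 45, 44, 85, 42, 85, 42, 85, 85, 44, 45, 42]
t=12: [86, 87, 87, 86, 45, 86, 45, 86, 45, 45, 86, 87, 86]
t=13: [42, 40, 40, 41, 87, 42, 87, 42, 87, 87, 41, 40, 42]
t=14: [86, 85, 85, 85, 40, 85, 40, 86, 40, 40, 85, 85, 85]
t=15: [42, 45, 45, 45, 85, 44, 85, 42, 85, 85, 45, 45, 44]
t=16: [86, 87, 87, 87, 45, 86, 45, 86, 45, 45, 87, 87, 86]
t=17: [42, 40, 40, 40, 87, 41, 87, 42, 87, 87, 40, 40, 41]
t=18: [85, 85, 85, 85, 40, 85, 40, 85, 40, 40, 85, 85, 85]
t=19: [45, 45, 45, 45, 85, 45, 85, 45, 85, 85, 45, 45, 45]
t=20: [87, 87, 87, 87, 45, 87, 45, 87, 45, 45, 87, 87, 87]
t=21: [40, 40, 40, 40, 87, 40, 87, 40, 87, 87, 40, 40, 40]
t=22: [85, 85, 85, 85, 40, 85, 40, 85, 40, 40, 85, 85, 85]

Answer: 4
Key observation: The state at step 18, [85, 85, 85, 85, 40, 85, 40, 85, 40, 40, 85, 85, 85], reappears at step 22 — and no state repeats earlier — so the cycle the system enters has period 4.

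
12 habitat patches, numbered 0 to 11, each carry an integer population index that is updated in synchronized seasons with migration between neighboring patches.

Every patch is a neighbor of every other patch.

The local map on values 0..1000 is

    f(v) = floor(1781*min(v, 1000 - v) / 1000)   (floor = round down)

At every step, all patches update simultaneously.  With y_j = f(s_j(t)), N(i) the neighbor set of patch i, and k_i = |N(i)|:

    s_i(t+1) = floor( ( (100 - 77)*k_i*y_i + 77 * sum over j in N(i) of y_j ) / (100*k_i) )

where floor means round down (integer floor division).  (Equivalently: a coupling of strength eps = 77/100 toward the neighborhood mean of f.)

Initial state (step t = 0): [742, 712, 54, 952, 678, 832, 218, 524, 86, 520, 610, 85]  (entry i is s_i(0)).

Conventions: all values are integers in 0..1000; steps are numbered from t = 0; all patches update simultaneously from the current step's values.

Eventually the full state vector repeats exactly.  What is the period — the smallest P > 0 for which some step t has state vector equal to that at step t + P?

Simulating step by step:
t=0: [742, 712, 54, 952, 678, 832, 218, 524, 86, 520, 610, 85]
t=1: [431, 439, 373, 371, 449, 405, 419, 493, 382, 494, 468, 381]
t=2: [758, 760, 742, 741, 763, 751, 755, 776, 744, 776, 769, 744]
t=3: [432, 432, 437, 437, 431, 434, 433, 427, 436, 427, 429, 436]
t=4: [769, 769, 771, 771, 769, 770, 770, 768, 770, 768, 769, 770]
t=5: [410, 410, 409, 409, 410, 409, 409, 410, 409, 410, 410, 409]
t=6: [729, 729, 728, 728, 729, 728, 728, 729, 728, 729, 729, 728]
t=7: [482, 482, 483, 483, 482, 483, 483, 482, 483, 482, 482, 483]
t=8: [858, 858, 859, 859, 858, 859, 859, 858, 859, 858, 858, 859]
t=9: [251, 251, 251, 251, 251, 251, 251, 251, 251, 251, 251, 251]
t=10: [447, 447, 447, 447, 447, 447, 447, 447, 447, 447, 447, 447]
t=11: [796, 796, 796, 796, 796, 796, 796, 796, 796, 796, 796, 796]
t=12: [363, 363, 363, 363, 363, 363, 363, 363, 363, 363, 363, 363]
t=13: [646, 646, 646, 646, 646, 646, 646, 646, 646, 646, 646, 646]
t=14: [630, 630, 630, 630, 630, 630, 630, 630, 630, 630, 630, 630]
t=15: [658, 658, 658, 658, 658, 658, 658, 658, 658, 658, 658, 658]
t=16: [609, 609, 609, 609, 609, 609, 609, 609, 609, 609, 609, 609]
t=17: [696, 696, 696, 696, 696, 696, 696, 696, 696, 696, 696, 696]
t=18: [541, 541, 541, 541, 541, 541, 541, 541, 541, 541, 541, 541]
t=19: [817, 817, 817, 817, 817, 817, 817, 817, 817, 817, 817, 817]
t=20: [325, 325, 325, 325, 325, 325, 325, 325, 325, 325, 325, 325]
t=21: [578, 578, 578, 578, 578, 578, 578, 578, 578, 578, 578, 578]
t=22: [751, 751, 751, 751, 751, 751, 751, 751, 751, 751, 751, 751]
t=23: [443, 443, 443, 443, 443, 443, 443, 443, 443, 443, 443, 443]
t=24: [788, 788, 788, 788, 788, 788, 788, 788, 788, 788, 788, 788]
t=25: [377, 377, 377, 377, 377, 377, 377, 377, 377, 377, 377, 377]
t=26: [671, 671, 671, 671, 671, 671, 671, 671, 671, 671, 671, 671]
t=27: [585, 585, 585, 585, 585, 585, 585, 585, 585, 585, 585, 585]
t=28: [739, 739, 739, 739, 739, 739, 739, 739, 739, 739, 739, 739]
t=29: [464, 464, 464, 464, 464, 464, 464, 464, 464, 464, 464, 464]
t=30: [826, 826, 826, 826, 826, 826, 826, 826, 826, 826, 826, 826]
t=31: [309, 309, 309, 309, 309, 309, 309, 309, 309, 309, 309, 309]
t=32: [550, 550, 550, 550, 550, 550, 550, 550, 550, 550, 550, 550]
t=33: [801, 801, 801, 801, 801, 801, 801, 801, 801, 801, 801, 801]
t=34: [354, 354, 354, 354, 354, 354, 354, 354, 354, 354, 354, 354]
t=35: [630, 630, 630, 630, 630, 630, 630, 630, 630, 630, 630, 630]

Answer: 21
Key observation: The state at step 14, [630, 630, 630, 630, 630, 630, 630, 630, 630, 630, 630, 630], reappears at step 35 — and no state repeats earlier — so the cycle the system enters has period 21.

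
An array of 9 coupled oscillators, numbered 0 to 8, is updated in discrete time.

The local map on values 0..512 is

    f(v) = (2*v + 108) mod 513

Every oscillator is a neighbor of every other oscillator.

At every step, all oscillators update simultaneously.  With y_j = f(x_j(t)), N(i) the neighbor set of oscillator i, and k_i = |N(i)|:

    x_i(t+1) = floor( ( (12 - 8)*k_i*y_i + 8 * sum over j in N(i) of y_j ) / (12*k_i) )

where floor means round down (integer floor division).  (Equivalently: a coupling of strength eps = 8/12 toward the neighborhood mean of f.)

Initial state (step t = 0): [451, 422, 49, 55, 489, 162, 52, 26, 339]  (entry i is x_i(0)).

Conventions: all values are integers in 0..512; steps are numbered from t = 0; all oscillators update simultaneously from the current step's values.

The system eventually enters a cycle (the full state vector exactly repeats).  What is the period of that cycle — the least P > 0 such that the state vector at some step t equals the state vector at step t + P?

Simulating step by step:
t=0: [451, 422, 49, 55, 489, 162, 52, 26, 339]
t=1: [332, 317, 259, 262, 223, 316, 261, 248, 276]
t=2: [176, 169, 140, 141, 122, 168, 141, 134, 148]
t=3: [419, 415, 401, 401, 392, 415, 401, 398, 405]
t=4: [412, 410, 403, 403, 398, 410, 403, 401, 405]
t=5: [408, 407, 404, 404, 401, 407, 404, 403, 405]
t=6: [406, 405, 404, 404, 402, 405, 404, 403, 404]
t=7: [404, 403, 403, 403, 402, 403, 403, 402, 403]
t=8: [401, 400, 400, 400, 400, 400, 400, 400, 400]
t=9: [395, 395, 395, 395, 395, 395, 395, 395, 395]
t=10: [385, 385, 385, 385, 385, 385, 385, 385, 385]
t=11: [365, 365, 365, 365, 365, 365, 365, 365, 365]
t=12: [325, 325, 325, 325, 325, 325, 325, 325, 325]
t=13: [245, 245, 245, 245, 245, 245, 245, 245, 245]
t=14: [85, 85, 85, 85, 85, 85, 85, 85, 85]
t=15: [278, 278, 278, 278, 278, 278, 278, 278, 278]
t=16: [151, 151, 151, 151, 151, 151, 151, 151, 151]
t=17: [410, 410, 410, 410, 410, 410, 410, 410, 410]
t=18: [415, 415, 415, 415, 415, 415, 415, 415, 415]
t=19: [425, 425, 425, 425, 425, 425, 425, 425, 425]
t=20: [445, 445, 445, 445, 445, 445, 445, 445, 445]
t=21: [485, 485, 485, 485, 485, 485, 485, 485, 485]
t=22: [52, 52, 52, 52, 52, 52, 52, 52, 52]
t=23: [212, 212, 212, 212, 212, 212, 212, 212, 212]
t=24: [19, 19, 19, 19, 19, 19, 19, 19, 19]
t=25: [146, 146, 146, 146, 146, 146, 146, 146, 146]
t=26: [400, 400, 400, 400, 400, 400, 400, 400, 400]
t=27: [395, 395, 395, 395, 395, 395, 395, 395, 395]

Answer: 18
Key observation: The state at step 9, [395, 395, 395, 395, 395, 395, 395, 395, 395], reappears at step 27 — and no state repeats earlier — so the cycle the system enters has period 18.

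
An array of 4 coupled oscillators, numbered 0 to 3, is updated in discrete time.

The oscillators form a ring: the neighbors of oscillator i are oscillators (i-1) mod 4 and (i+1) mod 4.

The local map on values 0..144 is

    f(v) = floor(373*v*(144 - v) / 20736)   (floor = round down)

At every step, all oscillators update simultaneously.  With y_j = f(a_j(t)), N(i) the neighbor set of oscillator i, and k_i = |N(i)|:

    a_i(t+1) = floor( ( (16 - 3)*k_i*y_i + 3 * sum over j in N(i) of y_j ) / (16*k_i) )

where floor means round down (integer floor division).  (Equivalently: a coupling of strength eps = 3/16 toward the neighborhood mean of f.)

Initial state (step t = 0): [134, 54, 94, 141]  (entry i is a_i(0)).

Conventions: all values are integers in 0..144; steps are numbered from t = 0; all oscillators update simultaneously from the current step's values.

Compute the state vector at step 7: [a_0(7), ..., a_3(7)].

Simulating step by step:
t=0: [134, 54, 94, 141]
t=1: [28, 80, 77, 15]
t=2: [58, 88, 86, 41]
t=3: [87, 88, 87, 77]
t=4: [89, 88, 89, 91]
t=5: [87, 88, 87, 86]
t=6: [88, 88, 88, 89]
t=7: [88, 88, 88, 88]

Answer: [88, 88, 88, 88]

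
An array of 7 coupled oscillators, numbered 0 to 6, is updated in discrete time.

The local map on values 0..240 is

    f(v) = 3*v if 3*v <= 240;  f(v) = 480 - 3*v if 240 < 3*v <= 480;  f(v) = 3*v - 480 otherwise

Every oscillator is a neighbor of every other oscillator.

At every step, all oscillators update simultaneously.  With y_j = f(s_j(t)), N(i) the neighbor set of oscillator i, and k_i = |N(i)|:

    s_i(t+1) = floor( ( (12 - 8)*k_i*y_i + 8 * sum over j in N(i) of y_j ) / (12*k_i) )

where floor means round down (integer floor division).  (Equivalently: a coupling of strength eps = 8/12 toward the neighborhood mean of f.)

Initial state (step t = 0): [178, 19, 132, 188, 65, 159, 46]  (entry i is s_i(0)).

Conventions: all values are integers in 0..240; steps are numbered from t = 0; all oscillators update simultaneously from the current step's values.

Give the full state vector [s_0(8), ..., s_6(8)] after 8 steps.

Simulating step by step:
t=0: [178, 19, 132, 188, 65, 159, 46]
t=1: [80, 81, 87, 87, 111, 69, 99]
t=2: [214, 214, 210, 210, 194, 207, 202]
t=3: [146, 146, 143, 143, 133, 141, 138]
t=4: [52, 52, 54, 54, 61, 56, 58]
t=5: [163, 163, 165, 165, 169, 166, 167]
t=6: [14, 14, 16, 16, 18, 16, 17]
t=7: [46, 46, 47, 47, 49, 47, 48]
t=8: [140, 140, 141, 141, 142, 141, 142]

Answer: [140, 140, 141, 141, 142, 141, 142]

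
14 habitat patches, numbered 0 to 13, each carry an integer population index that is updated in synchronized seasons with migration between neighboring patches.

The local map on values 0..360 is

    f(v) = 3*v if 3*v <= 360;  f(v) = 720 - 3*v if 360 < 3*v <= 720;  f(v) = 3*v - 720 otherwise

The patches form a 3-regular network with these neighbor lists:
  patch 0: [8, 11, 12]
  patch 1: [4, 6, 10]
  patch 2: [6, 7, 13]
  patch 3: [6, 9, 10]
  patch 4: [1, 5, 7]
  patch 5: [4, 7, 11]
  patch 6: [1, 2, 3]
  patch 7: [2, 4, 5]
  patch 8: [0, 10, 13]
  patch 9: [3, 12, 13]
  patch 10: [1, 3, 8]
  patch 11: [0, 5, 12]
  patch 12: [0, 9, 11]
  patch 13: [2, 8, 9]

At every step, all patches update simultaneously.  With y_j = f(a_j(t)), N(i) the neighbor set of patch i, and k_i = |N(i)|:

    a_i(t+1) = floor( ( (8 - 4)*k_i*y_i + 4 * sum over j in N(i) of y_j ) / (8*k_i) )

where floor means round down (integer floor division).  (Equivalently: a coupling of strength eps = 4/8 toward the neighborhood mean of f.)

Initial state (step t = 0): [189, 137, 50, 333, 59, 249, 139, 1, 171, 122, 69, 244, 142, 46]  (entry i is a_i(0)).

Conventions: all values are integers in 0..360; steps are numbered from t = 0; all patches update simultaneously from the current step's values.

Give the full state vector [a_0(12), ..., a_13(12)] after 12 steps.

Answer: [206, 124, 237, 243, 230, 256, 111, 248, 246, 250, 265, 200, 219, 251]

Derivation:
t=0: [189, 137, 50, 333, 59, 249, 139, 1, 171, 122, 69, 244, 142, 46]
t=1: [162, 269, 149, 283, 145, 45, 274, 60, 186, 295, 236, 85, 233, 187]
t=2: [190, 110, 210, 111, 209, 187, 132, 205, 148, 134, 69, 192, 119, 179]
t=3: [204, 269, 147, 308, 145, 136, 287, 109, 228, 304, 260, 183, 280, 205]
t=4: [108, 124, 235, 167, 263, 286, 165, 309, 63, 167, 84, 175, 138, 137]
t=5: [277, 265, 131, 225, 150, 147, 209, 140, 242, 248, 252, 225, 276, 225]
t=6: [82, 104, 236, 48, 244, 242, 121, 296, 35, 45, 39, 105, 84, 82]
t=7: [235, 237, 134, 173, 87, 85, 256, 89, 154, 174, 152, 241, 242, 165]
t=8: [52, 100, 249, 185, 219, 216, 112, 272, 213, 171, 210, 47, 39, 241]
t=9: [134, 231, 86, 188, 109, 86, 250, 75, 82, 151, 136, 128, 142, 54]
t=10: [305, 125, 198, 179, 248, 277, 88, 253, 255, 235, 227, 313, 300, 209]
t=11: [171, 227, 129, 144, 94, 102, 241, 63, 77, 83, 115, 190, 161, 77]
t=12: [206, 124, 237, 243, 230, 256, 111, 248, 246, 250, 265, 200, 219, 251]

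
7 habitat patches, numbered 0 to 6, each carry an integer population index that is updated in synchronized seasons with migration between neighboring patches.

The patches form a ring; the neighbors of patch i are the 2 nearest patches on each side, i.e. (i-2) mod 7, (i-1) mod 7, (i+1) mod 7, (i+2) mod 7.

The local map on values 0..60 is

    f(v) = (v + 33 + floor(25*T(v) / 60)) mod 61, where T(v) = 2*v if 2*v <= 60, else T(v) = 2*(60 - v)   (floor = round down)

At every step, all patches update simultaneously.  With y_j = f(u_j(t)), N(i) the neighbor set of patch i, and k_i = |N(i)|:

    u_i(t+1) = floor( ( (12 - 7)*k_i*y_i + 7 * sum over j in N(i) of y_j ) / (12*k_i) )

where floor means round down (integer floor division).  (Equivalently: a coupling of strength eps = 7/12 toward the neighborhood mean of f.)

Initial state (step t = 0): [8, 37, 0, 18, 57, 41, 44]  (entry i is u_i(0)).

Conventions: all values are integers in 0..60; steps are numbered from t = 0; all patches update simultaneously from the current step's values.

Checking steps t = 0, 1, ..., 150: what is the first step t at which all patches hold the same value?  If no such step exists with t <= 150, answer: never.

Simulating step by step:
t=0: [8, 37, 0, 18, 57, 41, 44]  (not all equal)
t=1: [36, 28, 29, 19, 26, 28, 31]  (not all equal)
t=2: [25, 22, 21, 15, 19, 21, 24]  (not all equal)
t=3: [14, 20, 18, 30, 16, 18, 13]  (not all equal)
t=4: [34, 24, 15, 14, 13, 22, 33]  (not all equal)
t=5: [28, 31, 47, 45, 46, 29, 27]  (not all equal)
t=6: [24, 26, 27, 28, 27, 25, 23]  (not all equal)
t=7: [17, 18, 20, 20, 19, 17, 16]  (not all equal)
t=8: [3, 5, 6, 6, 5, 3, 2]  (not all equal)
t=9: [39, 41, 42, 42, 41, 39, 38]  (not all equal)
t=10: [28, 28, 28, 28, 28, 28, 28]  (all equal)

Answer: 10
Key observation: Synchronization is absorbing here: once all patches are equal they stay equal, and step 10 is the first all-equal step.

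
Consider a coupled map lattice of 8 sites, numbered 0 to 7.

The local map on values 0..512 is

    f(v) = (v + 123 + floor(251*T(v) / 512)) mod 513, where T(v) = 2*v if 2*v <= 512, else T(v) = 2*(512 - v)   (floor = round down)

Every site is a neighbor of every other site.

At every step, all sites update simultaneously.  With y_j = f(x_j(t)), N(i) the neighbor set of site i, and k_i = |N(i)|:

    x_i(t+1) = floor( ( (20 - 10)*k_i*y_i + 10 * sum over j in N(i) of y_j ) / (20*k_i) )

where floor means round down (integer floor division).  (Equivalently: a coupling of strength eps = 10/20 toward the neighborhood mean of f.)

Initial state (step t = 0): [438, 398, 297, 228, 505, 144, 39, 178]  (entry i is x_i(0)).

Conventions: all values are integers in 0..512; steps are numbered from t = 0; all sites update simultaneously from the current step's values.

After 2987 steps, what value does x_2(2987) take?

Simulating step by step:
t=0: [438, 398, 297, 228, 505, 144, 39, 178]
t=1: [167, 166, 165, 141, 167, 290, 201, 319]
t=2: [369, 368, 367, 347, 369, 225, 178, 225]
t=3: [135, 135, 135, 134, 135, 107, 287, 107]
t=4: [362, 362, 362, 361, 362, 338, 245, 338]
t=5: [117, 117, 117, 117, 117, 116, 106, 116]
t=6: [352, 352, 352, 352, 352, 351, 342, 351]
t=7: [118, 118, 118, 118, 118, 118, 118, 118]
t=8: [356, 356, 356, 356, 356, 356, 356, 356]
t=9: [118, 118, 118, 118, 118, 118, 118, 118]

Answer: x_2(2987) = 118
Key observation: The state at step 7, [118, 118, 118, 118, 118, 118, 118, 118], reappears at step 9: the system is in a cycle of period 2 from step 7 on.  Therefore the state at step 2987 equals the state at step 7 + ((2987 - 7) mod 2) = 7, which is [118, 118, 118, 118, 118, 118, 118, 118].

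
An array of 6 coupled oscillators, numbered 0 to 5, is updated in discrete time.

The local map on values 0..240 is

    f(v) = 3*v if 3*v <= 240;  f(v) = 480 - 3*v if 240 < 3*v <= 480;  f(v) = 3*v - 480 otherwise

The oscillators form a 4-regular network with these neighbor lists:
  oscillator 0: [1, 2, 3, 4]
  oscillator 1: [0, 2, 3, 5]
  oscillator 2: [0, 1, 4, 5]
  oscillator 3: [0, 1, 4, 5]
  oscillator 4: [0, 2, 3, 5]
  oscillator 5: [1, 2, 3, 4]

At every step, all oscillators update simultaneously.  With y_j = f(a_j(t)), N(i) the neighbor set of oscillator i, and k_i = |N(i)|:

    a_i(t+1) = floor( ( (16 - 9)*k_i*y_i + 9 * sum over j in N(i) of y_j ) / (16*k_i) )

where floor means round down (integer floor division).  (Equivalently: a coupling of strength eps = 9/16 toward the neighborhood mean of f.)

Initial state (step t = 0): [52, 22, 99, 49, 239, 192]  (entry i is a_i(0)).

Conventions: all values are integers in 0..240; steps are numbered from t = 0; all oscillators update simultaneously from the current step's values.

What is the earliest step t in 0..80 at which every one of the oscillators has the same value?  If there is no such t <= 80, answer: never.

Simulating step by step:
t=0: [52, 22, 99, 49, 239, 192]  (not all equal)
t=1: [157, 110, 158, 142, 185, 131]  (not all equal)
t=2: [44, 87, 47, 68, 54, 78]  (not all equal)
t=3: [159, 195, 166, 194, 170, 204]  (not all equal)
t=4: [37, 81, 45, 82, 48, 93]  (not all equal)
t=5: [154, 199, 156, 199, 158, 193]  (not all equal)
t=6: [43, 85, 39, 84, 37, 78]  (not all equal)
t=7: [152, 198, 149, 198, 148, 198]  (not all equal)
t=8: [52, 89, 54, 90, 55, 91]  (not all equal)
t=9: [173, 196, 175, 196, 175, 196]  (not all equal)
t=10: [60, 89, 61, 89, 61, 90]  (not all equal)
t=11: [190, 203, 190, 203, 190, 203]  (not all equal)
t=12: [100, 118, 100, 118, 100, 118]  (not all equal)
t=13: [164, 141, 164, 141, 164, 141]  (not all equal)
t=14: [24, 44, 24, 44, 24, 44]  (not all equal)
t=15: [88, 115, 88, 115, 88, 115]  (not all equal)
t=16: [193, 157, 193, 157, 193, 157]  (not all equal)
t=17: [73, 34, 73, 34, 73, 34]  (not all equal)
t=18: [186, 134, 186, 134, 186, 134]  (not all equal)
t=19: [78, 78, 78, 78, 78, 78]  (all equal)

Answer: 19
Key observation: Synchronization is absorbing here: once all oscillators are equal they stay equal, and step 19 is the first all-equal step.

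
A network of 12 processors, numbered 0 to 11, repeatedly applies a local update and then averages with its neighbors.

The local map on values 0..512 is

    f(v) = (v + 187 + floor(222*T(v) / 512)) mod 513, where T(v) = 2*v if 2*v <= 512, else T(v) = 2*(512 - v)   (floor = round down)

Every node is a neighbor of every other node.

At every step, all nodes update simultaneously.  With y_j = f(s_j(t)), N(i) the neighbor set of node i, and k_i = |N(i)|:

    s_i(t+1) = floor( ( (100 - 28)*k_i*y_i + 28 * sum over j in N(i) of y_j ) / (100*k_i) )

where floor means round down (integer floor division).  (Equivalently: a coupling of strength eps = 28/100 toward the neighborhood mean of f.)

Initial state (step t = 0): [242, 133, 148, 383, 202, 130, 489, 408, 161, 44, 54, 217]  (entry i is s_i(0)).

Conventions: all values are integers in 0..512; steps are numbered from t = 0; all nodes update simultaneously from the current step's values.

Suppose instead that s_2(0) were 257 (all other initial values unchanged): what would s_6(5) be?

Answer: s_6(5) = 470
Key observation: This trace re-runs the system from the modified initial state.

Derivation:
t=0: [242, 133, 257, 383, 202, 130, 489, 408, 161, 44, 54, 217]
t=1: [159, 374, 177, 188, 107, 370, 198, 191, 410, 259, 271, 127]
t=2: [391, 172, 58, 73, 324, 172, 86, 76, 175, 161, 162, 350]
t=3: [213, 449, 301, 320, 208, 449, 337, 324, 96, 434, 435, 210]
t=4: [97, 171, 157, 159, 91, 171, 161, 160, 302, 170, 170, 94]
t=5: [387, 483, 465, 467, 379, 483, 470, 469, 242, 482, 482, 383]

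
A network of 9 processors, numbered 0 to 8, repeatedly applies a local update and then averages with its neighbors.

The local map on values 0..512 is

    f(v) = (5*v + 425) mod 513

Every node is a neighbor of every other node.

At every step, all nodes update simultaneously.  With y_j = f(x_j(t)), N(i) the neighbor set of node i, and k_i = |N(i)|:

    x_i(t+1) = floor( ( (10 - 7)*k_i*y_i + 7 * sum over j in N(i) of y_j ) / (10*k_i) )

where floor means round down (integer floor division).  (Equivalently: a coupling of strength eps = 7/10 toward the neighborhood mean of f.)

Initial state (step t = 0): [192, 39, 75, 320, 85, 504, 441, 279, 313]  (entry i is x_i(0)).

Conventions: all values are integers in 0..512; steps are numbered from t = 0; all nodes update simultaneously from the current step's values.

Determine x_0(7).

Answer: x_0(7) = 281

Derivation:
t=0: [192, 39, 75, 320, 85, 504, 441, 279, 313]
t=1: [317, 263, 301, 344, 312, 321, 254, 300, 336]
t=2: [335, 277, 318, 254, 329, 339, 268, 317, 246]
t=3: [172, 219, 263, 195, 165, 176, 209, 261, 186]
t=4: [299, 349, 287, 324, 292, 303, 338, 285, 314]
t=5: [334, 279, 322, 361, 327, 339, 267, 320, 350]
t=6: [175, 226, 272, 204, 168, 181, 213, 269, 192]
t=7: [281, 226, 275, 312, 274, 287, 321, 272, 299]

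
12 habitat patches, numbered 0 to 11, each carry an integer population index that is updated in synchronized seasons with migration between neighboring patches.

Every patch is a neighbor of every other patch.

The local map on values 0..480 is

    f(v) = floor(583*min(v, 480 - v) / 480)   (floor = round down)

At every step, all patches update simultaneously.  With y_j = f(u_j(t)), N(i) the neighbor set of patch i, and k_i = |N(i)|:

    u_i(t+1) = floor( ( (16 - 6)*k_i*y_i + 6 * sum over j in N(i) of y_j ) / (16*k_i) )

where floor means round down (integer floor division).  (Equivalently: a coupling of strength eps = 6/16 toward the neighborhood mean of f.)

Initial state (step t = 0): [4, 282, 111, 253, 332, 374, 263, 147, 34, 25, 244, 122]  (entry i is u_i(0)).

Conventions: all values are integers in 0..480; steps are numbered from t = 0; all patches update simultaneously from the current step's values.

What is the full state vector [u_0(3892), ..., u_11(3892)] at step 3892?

Answer: [235, 235, 235, 235, 235, 235, 235, 235, 235, 235, 235, 235]
Key observation: The state at step 25, [285, 285, 285, 285, 285, 285, 285, 285, 285, 285, 285, 285], reappears at step 29: the system is in a cycle of period 4 from step 25 on.  Therefore the state at step 3892 equals the state at step 25 + ((3892 - 25) mod 4) = 28, which is [235, 235, 235, 235, 235, 235, 235, 235, 235, 235, 235, 235].

Derivation:
t=0: [4, 282, 111, 253, 332, 374, 263, 147, 34, 25, 244, 122]
t=1: [67, 206, 144, 227, 170, 140, 220, 170, 89, 82, 233, 152]
t=2: [126, 226, 181, 240, 200, 178, 236, 200, 142, 136, 245, 187]
t=3: [184, 256, 223, 266, 237, 222, 263, 237, 196, 192, 262, 228]
t=4: [238, 267, 266, 260, 276, 266, 262, 276, 247, 244, 263, 270]
t=5: [279, 260, 261, 266, 254, 261, 264, 254, 274, 277, 263, 258]
t=6: [251, 264, 263, 260, 268, 263, 261, 268, 254, 252, 262, 265]
t=7: [272, 263, 264, 266, 260, 264, 265, 260, 270, 271, 264, 262]
t=8: [255, 262, 261, 259, 264, 261, 260, 264, 257, 256, 261, 262]
t=9: [270, 264, 265, 267, 263, 265, 266, 263, 268, 269, 265, 264]
t=10: [256, 261, 260, 258, 261, 260, 259, 261, 258, 257, 260, 261]
t=11: [270, 265, 267, 268, 265, 267, 267, 265, 268, 268, 267, 265]
t=12: [256, 259, 258, 257, 259, 258, 258, 259, 257, 257, 258, 259]
t=13: [270, 268, 269, 269, 268, 269, 269, 268, 269, 269, 269, 268]
t=14: [255, 256, 256, 256, 256, 256, 256, 256, 256, 256, 256, 256]
t=15: [272, 272, 272, 272, 272, 272, 272, 272, 272, 272, 272, 272]
t=16: [252, 252, 252, 252, 252, 252, 252, 252, 252, 252, 252, 252]
t=17: [276, 276, 276, 276, 276, 276, 276, 276, 276, 276, 276, 276]
t=18: [247, 247, 247, 247, 247, 247, 247, 247, 247, 247, 247, 247]
t=19: [282, 282, 282, 282, 282, 282, 282, 282, 282, 282, 282, 282]
t=20: [240, 240, 240, 240, 240, 240, 240, 240, 240, 240, 240, 240]
t=21: [291, 291, 291, 291, 291, 291, 291, 291, 291, 291, 291, 291]
t=22: [229, 229, 229, 229, 229, 229, 229, 229, 229, 229, 229, 229]
t=23: [278, 278, 278, 278, 278, 278, 278, 278, 278, 278, 278, 278]
t=24: [245, 245, 245, 245, 245, 245, 245, 245, 245, 245, 245, 245]
t=25: [285, 285, 285, 285, 285, 285, 285, 285, 285, 285, 285, 285]
t=26: [236, 236, 236, 236, 236, 236, 236, 236, 236, 236, 236, 236]
t=27: [286, 286, 286, 286, 286, 286, 286, 286, 286, 286, 286, 286]
t=28: [235, 235, 235, 235, 235, 235, 235, 235, 235, 235, 235, 235]
t=29: [285, 285, 285, 285, 285, 285, 285, 285, 285, 285, 285, 285]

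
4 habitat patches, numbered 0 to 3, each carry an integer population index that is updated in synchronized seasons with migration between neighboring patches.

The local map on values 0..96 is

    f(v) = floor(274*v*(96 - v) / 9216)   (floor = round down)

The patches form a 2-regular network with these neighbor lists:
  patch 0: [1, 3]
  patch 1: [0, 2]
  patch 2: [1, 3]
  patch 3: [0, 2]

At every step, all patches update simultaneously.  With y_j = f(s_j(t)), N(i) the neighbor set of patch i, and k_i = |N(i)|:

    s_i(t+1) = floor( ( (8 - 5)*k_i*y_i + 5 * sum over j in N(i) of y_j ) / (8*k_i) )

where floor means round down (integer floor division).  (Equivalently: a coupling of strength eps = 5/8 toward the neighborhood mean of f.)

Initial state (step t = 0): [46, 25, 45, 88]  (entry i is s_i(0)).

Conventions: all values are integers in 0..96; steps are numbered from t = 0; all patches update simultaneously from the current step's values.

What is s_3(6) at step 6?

Simulating step by step:
t=0: [46, 25, 45, 88]
t=1: [48, 62, 48, 50]
t=2: [66, 65, 66, 68]
t=3: [57, 58, 57, 57]
t=4: [65, 65, 65, 66]
t=5: [58, 59, 58, 58]
t=6: [64, 64, 64, 65]

Answer: s_3(6) = 65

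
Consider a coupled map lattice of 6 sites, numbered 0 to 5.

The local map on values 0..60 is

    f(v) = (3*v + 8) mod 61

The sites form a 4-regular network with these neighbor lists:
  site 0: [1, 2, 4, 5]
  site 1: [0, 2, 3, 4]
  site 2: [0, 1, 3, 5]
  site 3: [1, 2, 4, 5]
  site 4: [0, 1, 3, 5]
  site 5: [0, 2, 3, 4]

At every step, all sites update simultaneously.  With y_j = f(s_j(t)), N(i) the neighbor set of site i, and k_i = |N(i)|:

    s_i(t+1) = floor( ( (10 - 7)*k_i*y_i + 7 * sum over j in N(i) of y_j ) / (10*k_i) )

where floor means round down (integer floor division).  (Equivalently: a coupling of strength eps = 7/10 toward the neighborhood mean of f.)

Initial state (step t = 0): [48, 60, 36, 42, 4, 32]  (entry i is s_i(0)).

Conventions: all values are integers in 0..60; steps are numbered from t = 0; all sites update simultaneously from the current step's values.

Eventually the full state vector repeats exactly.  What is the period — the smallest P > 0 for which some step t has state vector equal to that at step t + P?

Simulating step by step:
t=0: [48, 60, 36, 42, 4, 32]
t=1: [30, 21, 32, 25, 21, 33]
t=2: [30, 22, 33, 25, 23, 33]
t=3: [32, 25, 34, 27, 25, 34]
t=4: [37, 31, 39, 33, 31, 39]
t=5: [32, 37, 26, 28, 37, 26]
t=6: [41, 44, 34, 38, 44, 34]
t=7: [26, 18, 28, 23, 18, 28]
t=8: [18, 13, 22, 16, 13, 22]
t=9: [21, 34, 24, 37, 34, 24]
t=10: [26, 38, 29, 41, 38, 29]
t=11: [19, 11, 22, 14, 11, 22]
t=12: [20, 31, 22, 33, 31, 22]
t=13: [20, 30, 22, 32, 30, 22]
t=14: [19, 28, 21, 30, 28, 21]
t=15: [15, 23, 17, 25, 23, 17]
t=16: [42, 31, 43, 32, 31, 43]
t=17: [22, 31, 23, 32, 31, 23]
t=18: [23, 31, 24, 32, 31, 24]
t=19: [25, 32, 26, 33, 32, 26]
t=20: [30, 36, 31, 37, 36, 31]
t=21: [44, 49, 45, 50, 49, 45]
t=22: [24, 28, 25, 29, 28, 25]
t=23: [24, 27, 25, 28, 27, 25]
t=24: [23, 25, 24, 26, 25, 24]
t=25: [19, 20, 20, 21, 20, 20]
t=26: [6, 7, 7, 7, 7, 7]
t=27: [28, 28, 28, 29, 28, 28]
t=28: [31, 31, 31, 31, 31, 31]
t=29: [40, 40, 40, 40, 40, 40]
t=30: [6, 6, 6, 6, 6, 6]
t=31: [26, 26, 26, 26, 26, 26]
t=32: [25, 25, 25, 25, 25, 25]
t=33: [22, 22, 22, 22, 22, 22]
t=34: [13, 13, 13, 13, 13, 13]
t=35: [47, 47, 47, 47, 47, 47]
t=36: [27, 27, 27, 27, 27, 27]
t=37: [28, 28, 28, 28, 28, 28]
t=38: [31, 31, 31, 31, 31, 31]

Answer: 10
Key observation: The state at step 28, [31, 31, 31, 31, 31, 31], reappears at step 38 — and no state repeats earlier — so the cycle the system enters has period 10.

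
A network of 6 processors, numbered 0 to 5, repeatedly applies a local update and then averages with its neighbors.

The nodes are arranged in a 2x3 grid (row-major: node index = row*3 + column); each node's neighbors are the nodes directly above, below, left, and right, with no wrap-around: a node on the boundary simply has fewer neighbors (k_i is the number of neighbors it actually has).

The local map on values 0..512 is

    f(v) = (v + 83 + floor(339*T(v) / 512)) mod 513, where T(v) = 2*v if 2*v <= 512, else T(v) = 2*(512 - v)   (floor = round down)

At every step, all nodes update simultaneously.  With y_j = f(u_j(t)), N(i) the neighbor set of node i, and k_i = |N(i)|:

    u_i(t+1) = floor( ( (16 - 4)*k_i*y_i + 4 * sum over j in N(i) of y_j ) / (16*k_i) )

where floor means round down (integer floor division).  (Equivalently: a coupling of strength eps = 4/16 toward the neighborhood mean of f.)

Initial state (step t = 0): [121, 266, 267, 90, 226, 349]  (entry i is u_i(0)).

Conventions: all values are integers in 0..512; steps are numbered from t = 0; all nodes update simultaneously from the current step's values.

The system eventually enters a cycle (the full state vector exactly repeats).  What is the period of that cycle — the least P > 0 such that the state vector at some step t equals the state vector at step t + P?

Simulating step by step:
t=0: [121, 266, 267, 90, 226, 349]
t=1: [329, 172, 157, 276, 120, 132]
t=2: [185, 440, 444, 181, 356, 392]
t=3: [460, 141, 106, 457, 159, 119]
t=4: [137, 380, 342, 143, 411, 366]
t=5: [368, 147, 134, 375, 141, 128]
t=6: [164, 395, 396, 161, 385, 385]
t=7: [420, 148, 119, 416, 150, 122]
t=8: [150, 394, 368, 152, 398, 373]
t=9: [392, 146, 126, 395, 145, 126]
t=10: [157, 392, 380, 156, 391, 380]
t=11: [405, 147, 123, 404, 148, 123]
t=12: [154, 393, 375, 155, 395, 375]
t=13: [400, 147, 125, 402, 146, 125]
t=14: [156, 394, 379, 155, 392, 379]
t=15: [404, 147, 124, 402, 147, 124]
t=16: [155, 394, 377, 155, 394, 377]
t=17: [402, 147, 124, 402, 147, 124]
t=18: [155, 394, 377, 155, 394, 377]

Answer: 2
Key observation: The state at step 16, [155, 394, 377, 155, 394, 377], reappears at step 18 — and no state repeats earlier — so the cycle the system enters has period 2.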